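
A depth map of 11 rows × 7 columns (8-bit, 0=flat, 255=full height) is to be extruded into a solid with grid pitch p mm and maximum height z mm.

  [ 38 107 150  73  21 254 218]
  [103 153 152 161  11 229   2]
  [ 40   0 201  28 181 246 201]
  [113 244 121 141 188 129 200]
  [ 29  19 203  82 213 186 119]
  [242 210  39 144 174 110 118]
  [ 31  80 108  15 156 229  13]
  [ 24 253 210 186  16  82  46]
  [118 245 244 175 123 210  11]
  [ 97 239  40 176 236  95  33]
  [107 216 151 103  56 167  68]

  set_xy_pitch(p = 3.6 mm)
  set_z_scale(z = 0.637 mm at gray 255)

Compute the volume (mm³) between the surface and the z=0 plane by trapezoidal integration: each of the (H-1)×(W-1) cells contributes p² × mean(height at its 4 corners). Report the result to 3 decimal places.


265.787

height_mm = gray/255 × 0.637; cell vol = 3.6² × mean(4 corners)
unit = 3.6² × 0.637 / (4×255) = 0.00809365 mm³ per gray-sum
row 0: Σ corner-gray over 6 cells = 2983  → 24.1433
row 1: Σ corner-gray over 6 cells = 3070  → 24.8475
row 2: Σ corner-gray over 6 cells = 3512  → 28.4249
row 3: Σ corner-gray over 6 cells = 3513  → 28.4330
row 4: Σ corner-gray over 6 cells = 3268  → 26.4500
row 5: Σ corner-gray over 6 cells = 2934  → 23.7468
row 6: Σ corner-gray over 6 cells = 2784  → 22.5327
row 7: Σ corner-gray over 6 cells = 3687  → 29.8413
row 8: Σ corner-gray over 6 cells = 3825  → 30.9582
row 9: Σ corner-gray over 6 cells = 3263  → 26.4096
Σ rows: total corner-gray = 32839  → 265.7873 mm³


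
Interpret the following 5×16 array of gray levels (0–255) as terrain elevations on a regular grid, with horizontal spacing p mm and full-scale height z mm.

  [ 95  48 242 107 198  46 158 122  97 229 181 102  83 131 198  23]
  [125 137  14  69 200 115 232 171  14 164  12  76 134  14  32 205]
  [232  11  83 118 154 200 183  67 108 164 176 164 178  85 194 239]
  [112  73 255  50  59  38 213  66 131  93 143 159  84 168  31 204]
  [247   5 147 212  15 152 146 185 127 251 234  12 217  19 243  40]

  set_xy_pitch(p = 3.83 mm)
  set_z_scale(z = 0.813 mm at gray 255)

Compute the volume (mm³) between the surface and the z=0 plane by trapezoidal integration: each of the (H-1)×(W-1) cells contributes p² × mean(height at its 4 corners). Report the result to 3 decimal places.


348.199

height_mm = gray/255 × 0.813; cell vol = 3.83² × mean(4 corners)
unit = 3.83² × 0.813 / (4×255) = 0.011692 mm³ per gray-sum
row 0: Σ corner-gray over 15 cells = 7100  → 83.0130
row 1: Σ corner-gray over 15 cells = 7339  → 85.8074
row 2: Σ corner-gray over 15 cells = 7683  → 89.8295
row 3: Σ corner-gray over 15 cells = 7659  → 89.5488
Σ rows: total corner-gray = 29781  → 348.1987 mm³


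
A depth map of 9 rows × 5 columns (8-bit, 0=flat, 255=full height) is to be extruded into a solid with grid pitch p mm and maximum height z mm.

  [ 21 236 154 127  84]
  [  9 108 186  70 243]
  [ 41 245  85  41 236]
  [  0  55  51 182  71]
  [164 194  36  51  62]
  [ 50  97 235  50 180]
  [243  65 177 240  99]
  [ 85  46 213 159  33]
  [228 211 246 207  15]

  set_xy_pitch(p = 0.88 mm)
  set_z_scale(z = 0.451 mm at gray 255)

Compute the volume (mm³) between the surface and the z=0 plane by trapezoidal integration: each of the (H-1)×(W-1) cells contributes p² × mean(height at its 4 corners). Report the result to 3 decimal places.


5.508

height_mm = gray/255 × 0.451; cell vol = 0.88² × mean(4 corners)
unit = 0.88² × 0.451 / (4×255) = 0.000342406 mm³ per gray-sum
row 0: Σ corner-gray over 4 cells = 2119  → 0.7256
row 1: Σ corner-gray over 4 cells = 1999  → 0.6845
row 2: Σ corner-gray over 4 cells = 1666  → 0.5704
row 3: Σ corner-gray over 4 cells = 1435  → 0.4914
row 4: Σ corner-gray over 4 cells = 1782  → 0.6102
row 5: Σ corner-gray over 4 cells = 2300  → 0.7875
row 6: Σ corner-gray over 4 cells = 2260  → 0.7738
row 7: Σ corner-gray over 4 cells = 2525  → 0.8646
Σ rows: total corner-gray = 16086  → 5.5079 mm³


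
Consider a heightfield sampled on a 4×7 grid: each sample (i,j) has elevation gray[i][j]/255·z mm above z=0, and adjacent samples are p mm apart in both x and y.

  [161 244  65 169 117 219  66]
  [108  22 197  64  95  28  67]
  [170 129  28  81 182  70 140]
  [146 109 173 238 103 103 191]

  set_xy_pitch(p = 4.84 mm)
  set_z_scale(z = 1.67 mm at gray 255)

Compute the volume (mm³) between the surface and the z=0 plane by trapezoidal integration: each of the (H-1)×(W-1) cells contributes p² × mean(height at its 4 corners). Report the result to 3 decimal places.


height_mm = gray/255 × 1.67; cell vol = 4.84² × mean(4 corners)
unit = 4.84² × 1.67 / (4×255) = 0.0383537 mm³ per gray-sum
row 0: Σ corner-gray over 6 cells = 2842  → 109.0012
row 1: Σ corner-gray over 6 cells = 2277  → 87.3313
row 2: Σ corner-gray over 6 cells = 3079  → 118.0910
Σ rows: total corner-gray = 8198  → 314.4235 mm³

314.423


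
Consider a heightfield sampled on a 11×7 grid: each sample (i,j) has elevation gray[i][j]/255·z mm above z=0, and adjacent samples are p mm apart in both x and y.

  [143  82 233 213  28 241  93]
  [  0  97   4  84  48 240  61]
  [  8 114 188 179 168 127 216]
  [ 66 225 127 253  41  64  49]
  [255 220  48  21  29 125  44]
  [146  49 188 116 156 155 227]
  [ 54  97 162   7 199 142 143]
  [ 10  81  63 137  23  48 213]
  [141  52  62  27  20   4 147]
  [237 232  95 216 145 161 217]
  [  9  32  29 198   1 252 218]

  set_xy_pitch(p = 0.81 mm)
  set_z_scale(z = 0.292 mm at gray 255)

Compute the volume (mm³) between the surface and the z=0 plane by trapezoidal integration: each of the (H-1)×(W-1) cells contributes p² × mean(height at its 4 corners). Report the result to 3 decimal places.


height_mm = gray/255 × 0.292; cell vol = 0.81² × mean(4 corners)
unit = 0.81² × 0.292 / (4×255) = 0.000187825 mm³ per gray-sum
row 0: Σ corner-gray over 6 cells = 2837  → 0.5329
row 1: Σ corner-gray over 6 cells = 2783  → 0.5227
row 2: Σ corner-gray over 6 cells = 3311  → 0.6219
row 3: Σ corner-gray over 6 cells = 2720  → 0.5109
row 4: Σ corner-gray over 6 cells = 2886  → 0.5421
row 5: Σ corner-gray over 6 cells = 3112  → 0.5845
row 6: Σ corner-gray over 6 cells = 2338  → 0.4391
row 7: Σ corner-gray over 6 cells = 1545  → 0.2902
row 8: Σ corner-gray over 6 cells = 2770  → 0.5203
row 9: Σ corner-gray over 6 cells = 3403  → 0.6392
Σ rows: total corner-gray = 27705  → 5.2037 mm³

5.204


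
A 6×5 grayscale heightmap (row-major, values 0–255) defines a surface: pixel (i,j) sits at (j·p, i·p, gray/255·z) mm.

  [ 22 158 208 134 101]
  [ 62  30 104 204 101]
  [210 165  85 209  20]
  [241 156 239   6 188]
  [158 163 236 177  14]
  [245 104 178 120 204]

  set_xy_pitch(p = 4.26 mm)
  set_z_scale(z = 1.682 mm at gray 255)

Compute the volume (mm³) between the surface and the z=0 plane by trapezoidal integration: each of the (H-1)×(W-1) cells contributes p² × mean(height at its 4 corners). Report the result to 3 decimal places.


height_mm = gray/255 × 1.682; cell vol = 4.26² × mean(4 corners)
unit = 4.26² × 1.682 / (4×255) = 0.0299257 mm³ per gray-sum
row 0: Σ corner-gray over 4 cells = 1962  → 58.7143
row 1: Σ corner-gray over 4 cells = 1987  → 59.4625
row 2: Σ corner-gray over 4 cells = 2379  → 71.1934
row 3: Σ corner-gray over 4 cells = 2555  → 76.4603
row 4: Σ corner-gray over 4 cells = 2577  → 77.1187
Σ rows: total corner-gray = 11460  → 342.9491 mm³

342.949


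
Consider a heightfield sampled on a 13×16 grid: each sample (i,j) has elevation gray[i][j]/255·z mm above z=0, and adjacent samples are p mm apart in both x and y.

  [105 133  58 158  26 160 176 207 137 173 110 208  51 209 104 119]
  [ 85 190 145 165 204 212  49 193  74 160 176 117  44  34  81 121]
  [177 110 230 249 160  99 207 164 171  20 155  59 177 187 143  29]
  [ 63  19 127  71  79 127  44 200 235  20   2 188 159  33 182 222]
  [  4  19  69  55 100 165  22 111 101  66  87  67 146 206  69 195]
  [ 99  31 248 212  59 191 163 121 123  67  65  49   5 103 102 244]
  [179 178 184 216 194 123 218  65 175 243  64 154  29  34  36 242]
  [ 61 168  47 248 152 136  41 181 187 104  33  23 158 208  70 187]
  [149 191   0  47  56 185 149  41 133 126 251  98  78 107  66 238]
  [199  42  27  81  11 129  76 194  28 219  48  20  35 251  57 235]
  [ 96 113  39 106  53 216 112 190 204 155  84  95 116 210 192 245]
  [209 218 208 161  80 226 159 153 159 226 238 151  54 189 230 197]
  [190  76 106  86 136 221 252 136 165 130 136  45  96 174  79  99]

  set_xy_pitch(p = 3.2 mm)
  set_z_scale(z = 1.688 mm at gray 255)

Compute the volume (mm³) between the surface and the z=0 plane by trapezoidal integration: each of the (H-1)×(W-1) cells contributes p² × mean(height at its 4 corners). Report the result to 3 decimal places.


height_mm = gray/255 × 1.688; cell vol = 3.2² × mean(4 corners)
unit = 3.2² × 1.688 / (4×255) = 0.0169462 mm³ per gray-sum
row 0: Σ corner-gray over 15 cells = 7938  → 134.5189
row 1: Σ corner-gray over 15 cells = 8362  → 141.7041
row 2: Σ corner-gray over 15 cells = 7725  → 130.9094
row 3: Σ corner-gray over 15 cells = 6022  → 102.0500
row 4: Σ corner-gray over 15 cells = 6186  → 104.8292
row 5: Σ corner-gray over 15 cells = 7668  → 129.9434
row 6: Σ corner-gray over 15 cells = 8007  → 135.6882
row 7: Σ corner-gray over 15 cells = 7203  → 122.0635
row 8: Σ corner-gray over 15 cells = 6313  → 106.9813
row 9: Σ corner-gray over 15 cells = 6981  → 118.3014
row 10: Σ corner-gray over 15 cells = 9421  → 159.6501
row 11: Σ corner-gray over 15 cells = 9275  → 157.1760
Σ rows: total corner-gray = 91101  → 1543.8154 mm³

1543.815


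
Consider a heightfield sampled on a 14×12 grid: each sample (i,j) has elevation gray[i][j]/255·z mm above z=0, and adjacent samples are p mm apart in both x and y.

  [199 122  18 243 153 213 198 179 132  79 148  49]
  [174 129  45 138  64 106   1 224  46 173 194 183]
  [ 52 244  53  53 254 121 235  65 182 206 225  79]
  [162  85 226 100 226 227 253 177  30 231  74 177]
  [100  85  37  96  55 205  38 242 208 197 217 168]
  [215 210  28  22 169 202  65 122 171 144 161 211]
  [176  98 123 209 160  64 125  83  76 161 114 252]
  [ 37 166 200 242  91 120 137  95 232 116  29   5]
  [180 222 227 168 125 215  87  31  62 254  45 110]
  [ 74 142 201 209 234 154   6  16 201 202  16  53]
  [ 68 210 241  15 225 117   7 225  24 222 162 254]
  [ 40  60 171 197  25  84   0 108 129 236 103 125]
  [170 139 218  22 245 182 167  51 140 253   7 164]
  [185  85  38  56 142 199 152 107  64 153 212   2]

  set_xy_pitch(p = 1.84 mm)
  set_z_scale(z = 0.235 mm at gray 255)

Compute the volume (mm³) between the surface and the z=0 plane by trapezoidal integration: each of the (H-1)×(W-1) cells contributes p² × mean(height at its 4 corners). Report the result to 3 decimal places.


61.071

height_mm = gray/255 × 0.235; cell vol = 1.84² × mean(4 corners)
unit = 1.84² × 0.235 / (4×255) = 0.000780016 mm³ per gray-sum
row 0: Σ corner-gray over 11 cells = 5815  → 4.5358
row 1: Σ corner-gray over 11 cells = 6004  → 4.6832
row 2: Σ corner-gray over 11 cells = 7004  → 5.4632
row 3: Σ corner-gray over 11 cells = 6625  → 5.1676
row 4: Σ corner-gray over 11 cells = 6042  → 4.7129
row 5: Σ corner-gray over 11 cells = 5868  → 4.5771
row 6: Σ corner-gray over 11 cells = 5752  → 4.4867
row 7: Σ corner-gray over 11 cells = 6060  → 4.7269
row 8: Σ corner-gray over 11 cells = 6051  → 4.7199
row 9: Σ corner-gray over 11 cells = 6107  → 4.7636
row 10: Σ corner-gray over 11 cells = 5609  → 4.3751
row 11: Σ corner-gray over 11 cells = 5573  → 4.3470
row 12: Σ corner-gray over 11 cells = 5785  → 4.5124
Σ rows: total corner-gray = 78295  → 61.0713 mm³


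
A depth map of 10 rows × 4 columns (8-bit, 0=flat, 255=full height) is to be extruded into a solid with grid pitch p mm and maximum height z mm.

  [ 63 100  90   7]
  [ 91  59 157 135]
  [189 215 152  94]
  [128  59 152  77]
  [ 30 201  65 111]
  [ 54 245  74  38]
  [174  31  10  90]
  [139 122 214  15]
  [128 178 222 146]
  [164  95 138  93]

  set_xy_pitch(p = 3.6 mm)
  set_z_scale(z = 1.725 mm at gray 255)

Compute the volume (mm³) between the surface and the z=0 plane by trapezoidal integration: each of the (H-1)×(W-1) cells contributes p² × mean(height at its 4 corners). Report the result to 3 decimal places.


286.573

height_mm = gray/255 × 1.725; cell vol = 3.6² × mean(4 corners)
unit = 3.6² × 1.725 / (4×255) = 0.0219176 mm³ per gray-sum
row 0: Σ corner-gray over 3 cells = 1108  → 24.2848
row 1: Σ corner-gray over 3 cells = 1675  → 36.7121
row 2: Σ corner-gray over 3 cells = 1644  → 36.0326
row 3: Σ corner-gray over 3 cells = 1300  → 28.4929
row 4: Σ corner-gray over 3 cells = 1403  → 30.7505
row 5: Σ corner-gray over 3 cells = 1076  → 23.5834
row 6: Σ corner-gray over 3 cells = 1172  → 25.6875
row 7: Σ corner-gray over 3 cells = 1900  → 41.6435
row 8: Σ corner-gray over 3 cells = 1797  → 39.3860
Σ rows: total corner-gray = 13075  → 286.5732 mm³


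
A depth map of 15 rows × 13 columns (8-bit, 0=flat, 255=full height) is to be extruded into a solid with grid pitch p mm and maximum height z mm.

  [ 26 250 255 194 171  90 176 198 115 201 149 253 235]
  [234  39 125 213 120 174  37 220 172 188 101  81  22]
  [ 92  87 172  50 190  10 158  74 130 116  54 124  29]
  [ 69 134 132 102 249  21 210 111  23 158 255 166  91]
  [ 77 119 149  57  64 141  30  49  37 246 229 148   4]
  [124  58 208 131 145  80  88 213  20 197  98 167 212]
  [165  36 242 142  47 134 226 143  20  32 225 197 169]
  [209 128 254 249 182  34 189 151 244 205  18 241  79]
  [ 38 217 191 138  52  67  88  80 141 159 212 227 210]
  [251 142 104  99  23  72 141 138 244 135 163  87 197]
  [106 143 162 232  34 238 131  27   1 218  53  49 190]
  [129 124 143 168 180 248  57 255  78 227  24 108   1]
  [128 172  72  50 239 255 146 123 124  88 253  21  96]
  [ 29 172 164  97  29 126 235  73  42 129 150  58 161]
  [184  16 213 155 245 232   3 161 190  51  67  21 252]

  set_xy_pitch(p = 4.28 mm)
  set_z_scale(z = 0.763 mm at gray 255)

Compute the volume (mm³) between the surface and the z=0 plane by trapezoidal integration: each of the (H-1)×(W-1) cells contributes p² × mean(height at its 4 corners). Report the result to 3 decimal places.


height_mm = gray/255 × 0.763; cell vol = 4.28² × mean(4 corners)
unit = 4.28² × 0.763 / (4×255) = 0.0137029 mm³ per gray-sum
row 0: Σ corner-gray over 12 cells = 7561  → 103.6075
row 1: Σ corner-gray over 12 cells = 5647  → 77.3802
row 2: Σ corner-gray over 12 cells = 5733  → 78.5586
row 3: Σ corner-gray over 12 cells = 5901  → 80.8607
row 4: Σ corner-gray over 12 cells = 5765  → 78.9971
row 5: Σ corner-gray over 12 cells = 6368  → 87.2599
row 6: Σ corner-gray over 12 cells = 7300  → 100.0310
row 7: Σ corner-gray over 12 cells = 7470  → 102.3605
row 8: Σ corner-gray over 12 cells = 6536  → 89.5620
row 9: Σ corner-gray over 12 cells = 6016  → 82.4365
row 10: Σ corner-gray over 12 cells = 6226  → 85.3141
row 11: Σ corner-gray over 12 cells = 6664  → 91.3160
row 12: Σ corner-gray over 12 cells = 6050  → 82.9024
row 13: Σ corner-gray over 12 cells = 5884  → 80.6278
Σ rows: total corner-gray = 89121  → 1221.2145 mm³

1221.215


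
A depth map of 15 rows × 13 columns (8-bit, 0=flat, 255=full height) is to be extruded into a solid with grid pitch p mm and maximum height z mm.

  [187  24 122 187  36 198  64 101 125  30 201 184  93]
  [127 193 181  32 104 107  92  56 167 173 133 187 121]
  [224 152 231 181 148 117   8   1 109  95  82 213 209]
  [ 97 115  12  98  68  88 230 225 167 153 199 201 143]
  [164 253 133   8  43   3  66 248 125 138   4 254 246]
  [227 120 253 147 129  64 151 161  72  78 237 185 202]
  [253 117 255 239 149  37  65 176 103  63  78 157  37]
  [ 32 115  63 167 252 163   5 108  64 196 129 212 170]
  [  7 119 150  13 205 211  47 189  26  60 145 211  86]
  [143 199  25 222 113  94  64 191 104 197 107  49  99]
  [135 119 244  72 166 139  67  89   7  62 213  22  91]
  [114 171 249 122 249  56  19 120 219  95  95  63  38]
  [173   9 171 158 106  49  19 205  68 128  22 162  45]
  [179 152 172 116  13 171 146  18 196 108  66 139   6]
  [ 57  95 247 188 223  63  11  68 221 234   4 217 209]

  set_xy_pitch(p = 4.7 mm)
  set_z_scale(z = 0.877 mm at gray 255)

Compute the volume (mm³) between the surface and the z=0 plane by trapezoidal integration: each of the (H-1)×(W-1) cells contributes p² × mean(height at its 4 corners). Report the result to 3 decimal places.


height_mm = gray/255 × 0.877; cell vol = 4.7² × mean(4 corners)
unit = 4.7² × 0.877 / (4×255) = 0.0189931 mm³ per gray-sum
row 0: Σ corner-gray over 12 cells = 5922  → 112.4770
row 1: Σ corner-gray over 12 cells = 6205  → 117.8520
row 2: Σ corner-gray over 12 cells = 6459  → 122.6762
row 3: Σ corner-gray over 12 cells = 6312  → 119.8842
row 4: Σ corner-gray over 12 cells = 6583  → 125.0314
row 5: Σ corner-gray over 12 cells = 6791  → 128.9819
row 6: Σ corner-gray over 12 cells = 6318  → 119.9982
row 7: Σ corner-gray over 12 cells = 5995  → 113.8634
row 8: Σ corner-gray over 12 cells = 5817  → 110.4827
row 9: Σ corner-gray over 12 cells = 5598  → 106.3232
row 10: Σ corner-gray over 12 cells = 5694  → 108.1465
row 11: Σ corner-gray over 12 cells = 5480  → 104.0820
row 12: Σ corner-gray over 12 cells = 5191  → 98.5930
row 13: Σ corner-gray over 12 cells = 6187  → 117.5101
Σ rows: total corner-gray = 84552  → 1605.9019 mm³

1605.902


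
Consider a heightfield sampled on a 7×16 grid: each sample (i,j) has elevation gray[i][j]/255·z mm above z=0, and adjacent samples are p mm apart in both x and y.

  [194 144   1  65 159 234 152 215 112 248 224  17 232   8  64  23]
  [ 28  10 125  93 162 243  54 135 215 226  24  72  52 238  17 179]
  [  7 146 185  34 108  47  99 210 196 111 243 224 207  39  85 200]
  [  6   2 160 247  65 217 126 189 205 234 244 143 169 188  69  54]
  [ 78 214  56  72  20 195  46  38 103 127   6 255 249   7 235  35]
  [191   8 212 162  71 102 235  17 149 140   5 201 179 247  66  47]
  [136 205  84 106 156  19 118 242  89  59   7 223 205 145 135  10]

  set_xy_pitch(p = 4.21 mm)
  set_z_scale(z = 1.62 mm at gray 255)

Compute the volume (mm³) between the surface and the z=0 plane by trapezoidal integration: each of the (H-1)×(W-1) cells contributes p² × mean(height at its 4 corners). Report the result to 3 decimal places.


1307.541

height_mm = gray/255 × 1.62; cell vol = 4.21² × mean(4 corners)
unit = 4.21² × 1.62 / (4×255) = 0.02815 mm³ per gray-sum
row 0: Σ corner-gray over 15 cells = 7506  → 211.2942
row 1: Σ corner-gray over 15 cells = 7614  → 214.3344
row 2: Σ corner-gray over 15 cells = 8651  → 243.5260
row 3: Σ corner-gray over 15 cells = 7935  → 223.3706
row 4: Σ corner-gray over 15 cells = 7185  → 202.2580
row 5: Σ corner-gray over 15 cells = 7558  → 212.7580
Σ rows: total corner-gray = 46449  → 1307.5413 mm³


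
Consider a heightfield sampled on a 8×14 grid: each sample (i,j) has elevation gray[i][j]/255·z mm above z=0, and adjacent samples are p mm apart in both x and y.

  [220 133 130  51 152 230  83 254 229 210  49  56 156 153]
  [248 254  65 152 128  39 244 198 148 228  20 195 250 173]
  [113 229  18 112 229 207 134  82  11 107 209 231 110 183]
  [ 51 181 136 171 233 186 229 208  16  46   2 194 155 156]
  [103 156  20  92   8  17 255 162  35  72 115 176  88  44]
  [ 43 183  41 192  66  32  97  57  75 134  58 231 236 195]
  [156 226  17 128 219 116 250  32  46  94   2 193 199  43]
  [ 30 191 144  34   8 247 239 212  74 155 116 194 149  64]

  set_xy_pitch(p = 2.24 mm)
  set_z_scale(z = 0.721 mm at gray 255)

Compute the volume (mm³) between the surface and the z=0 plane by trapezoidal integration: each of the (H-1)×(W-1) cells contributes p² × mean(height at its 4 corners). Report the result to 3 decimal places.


height_mm = gray/255 × 0.721; cell vol = 2.24² × mean(4 corners)
unit = 2.24² × 0.721 / (4×255) = 0.00354675 mm³ per gray-sum
row 0: Σ corner-gray over 13 cells = 8102  → 28.7358
row 1: Σ corner-gray over 13 cells = 7917  → 28.0797
row 2: Σ corner-gray over 13 cells = 7375  → 26.1573
row 3: Σ corner-gray over 13 cells = 6260  → 22.2027
row 4: Σ corner-gray over 13 cells = 5581  → 19.7944
row 5: Σ corner-gray over 13 cells = 6285  → 22.2914
row 6: Σ corner-gray over 13 cells = 6863  → 24.3414
Σ rows: total corner-gray = 48383  → 171.6026 mm³

171.603


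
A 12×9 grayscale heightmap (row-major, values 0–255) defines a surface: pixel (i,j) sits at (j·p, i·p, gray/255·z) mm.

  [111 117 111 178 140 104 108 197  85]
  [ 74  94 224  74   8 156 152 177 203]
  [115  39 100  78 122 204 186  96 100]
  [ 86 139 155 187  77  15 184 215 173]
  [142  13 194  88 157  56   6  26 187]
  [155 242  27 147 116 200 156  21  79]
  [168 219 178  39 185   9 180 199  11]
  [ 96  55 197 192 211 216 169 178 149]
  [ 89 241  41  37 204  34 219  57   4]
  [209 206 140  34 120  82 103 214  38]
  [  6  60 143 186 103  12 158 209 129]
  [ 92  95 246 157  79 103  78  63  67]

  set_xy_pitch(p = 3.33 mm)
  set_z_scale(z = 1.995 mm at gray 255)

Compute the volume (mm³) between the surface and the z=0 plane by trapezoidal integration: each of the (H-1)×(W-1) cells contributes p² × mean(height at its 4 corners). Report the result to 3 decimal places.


height_mm = gray/255 × 1.995; cell vol = 3.33² × mean(4 corners)
unit = 3.33² × 1.995 / (4×255) = 0.0216886 mm³ per gray-sum
row 0: Σ corner-gray over 8 cells = 4153  → 90.0727
row 1: Σ corner-gray over 8 cells = 3912  → 84.8457
row 2: Σ corner-gray over 8 cells = 4068  → 88.2292
row 3: Σ corner-gray over 8 cells = 3612  → 78.3392
row 4: Σ corner-gray over 8 cells = 3461  → 75.0642
row 5: Σ corner-gray over 8 cells = 4249  → 92.1548
row 6: Σ corner-gray over 8 cells = 4878  → 105.7969
row 7: Σ corner-gray over 8 cells = 4440  → 96.2973
row 8: Σ corner-gray over 8 cells = 3804  → 82.5034
row 9: Σ corner-gray over 8 cells = 3922  → 85.0626
row 10: Σ corner-gray over 8 cells = 3678  → 79.7706
Σ rows: total corner-gray = 44177  → 958.1366 mm³

958.137


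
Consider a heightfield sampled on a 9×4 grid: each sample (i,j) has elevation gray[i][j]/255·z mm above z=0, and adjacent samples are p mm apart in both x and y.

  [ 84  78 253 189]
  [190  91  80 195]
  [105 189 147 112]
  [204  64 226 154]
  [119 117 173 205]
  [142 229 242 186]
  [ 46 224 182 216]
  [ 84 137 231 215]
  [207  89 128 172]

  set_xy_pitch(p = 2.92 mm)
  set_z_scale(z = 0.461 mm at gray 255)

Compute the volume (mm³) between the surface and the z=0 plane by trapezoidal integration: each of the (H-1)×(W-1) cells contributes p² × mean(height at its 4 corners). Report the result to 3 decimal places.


59.430

height_mm = gray/255 × 0.461; cell vol = 2.92² × mean(4 corners)
unit = 2.92² × 0.461 / (4×255) = 0.0038536 mm³ per gray-sum
row 0: Σ corner-gray over 3 cells = 1662  → 6.4047
row 1: Σ corner-gray over 3 cells = 1616  → 6.2274
row 2: Σ corner-gray over 3 cells = 1827  → 7.0405
row 3: Σ corner-gray over 3 cells = 1842  → 7.0983
row 4: Σ corner-gray over 3 cells = 2174  → 8.3777
row 5: Σ corner-gray over 3 cells = 2344  → 9.0328
row 6: Σ corner-gray over 3 cells = 2109  → 8.1272
row 7: Σ corner-gray over 3 cells = 1848  → 7.1214
Σ rows: total corner-gray = 15422  → 59.4302 mm³


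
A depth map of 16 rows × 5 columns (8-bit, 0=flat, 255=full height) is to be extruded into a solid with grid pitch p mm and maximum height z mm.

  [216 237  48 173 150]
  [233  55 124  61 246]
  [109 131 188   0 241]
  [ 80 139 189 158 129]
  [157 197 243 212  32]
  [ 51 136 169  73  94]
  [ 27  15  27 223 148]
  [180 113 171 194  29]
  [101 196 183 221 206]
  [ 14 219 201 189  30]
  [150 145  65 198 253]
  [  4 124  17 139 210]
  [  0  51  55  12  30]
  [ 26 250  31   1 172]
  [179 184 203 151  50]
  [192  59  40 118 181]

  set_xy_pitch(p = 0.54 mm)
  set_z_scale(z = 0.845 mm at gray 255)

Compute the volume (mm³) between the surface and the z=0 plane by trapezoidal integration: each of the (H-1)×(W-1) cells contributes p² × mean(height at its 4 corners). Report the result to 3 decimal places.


7.504

height_mm = gray/255 × 0.845; cell vol = 0.54² × mean(4 corners)
unit = 0.54² × 0.845 / (4×255) = 0.000241571 mm³ per gray-sum
row 0: Σ corner-gray over 4 cells = 2241  → 0.5414
row 1: Σ corner-gray over 4 cells = 1947  → 0.4703
row 2: Σ corner-gray over 4 cells = 2169  → 0.5240
row 3: Σ corner-gray over 4 cells = 2674  → 0.6460
row 4: Σ corner-gray over 4 cells = 2394  → 0.5783
row 5: Σ corner-gray over 4 cells = 1606  → 0.3880
row 6: Σ corner-gray over 4 cells = 1870  → 0.4517
row 7: Σ corner-gray over 4 cells = 2672  → 0.6455
row 8: Σ corner-gray over 4 cells = 2769  → 0.6689
row 9: Σ corner-gray over 4 cells = 2481  → 0.5993
row 10: Σ corner-gray over 4 cells = 1993  → 0.4815
row 11: Σ corner-gray over 4 cells = 1040  → 0.2512
row 12: Σ corner-gray over 4 cells = 1028  → 0.2483
row 13: Σ corner-gray over 4 cells = 2067  → 0.4993
row 14: Σ corner-gray over 4 cells = 2112  → 0.5102
Σ rows: total corner-gray = 31063  → 7.5039 mm³


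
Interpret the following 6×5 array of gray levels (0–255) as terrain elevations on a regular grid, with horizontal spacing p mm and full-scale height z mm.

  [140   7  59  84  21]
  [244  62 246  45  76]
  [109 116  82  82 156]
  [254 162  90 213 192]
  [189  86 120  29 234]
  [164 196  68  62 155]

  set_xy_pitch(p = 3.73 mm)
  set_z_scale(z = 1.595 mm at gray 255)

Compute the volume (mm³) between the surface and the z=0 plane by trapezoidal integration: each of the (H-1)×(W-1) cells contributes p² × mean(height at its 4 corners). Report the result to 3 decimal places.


210.424

height_mm = gray/255 × 1.595; cell vol = 3.73² × mean(4 corners)
unit = 3.73² × 1.595 / (4×255) = 0.021756 mm³ per gray-sum
row 0: Σ corner-gray over 4 cells = 1487  → 32.3511
row 1: Σ corner-gray over 4 cells = 1851  → 40.2703
row 2: Σ corner-gray over 4 cells = 2201  → 47.8849
row 3: Σ corner-gray over 4 cells = 2269  → 49.3643
row 4: Σ corner-gray over 4 cells = 1864  → 40.5531
Σ rows: total corner-gray = 9672  → 210.4236 mm³


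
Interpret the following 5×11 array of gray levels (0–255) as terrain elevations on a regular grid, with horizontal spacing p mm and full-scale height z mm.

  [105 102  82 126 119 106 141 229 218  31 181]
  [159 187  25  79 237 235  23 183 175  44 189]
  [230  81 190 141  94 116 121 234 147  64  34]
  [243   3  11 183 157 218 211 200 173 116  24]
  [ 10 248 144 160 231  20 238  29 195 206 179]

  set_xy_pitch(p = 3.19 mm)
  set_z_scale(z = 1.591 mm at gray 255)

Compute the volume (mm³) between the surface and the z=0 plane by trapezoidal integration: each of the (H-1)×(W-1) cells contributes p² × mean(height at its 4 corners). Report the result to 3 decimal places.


height_mm = gray/255 × 1.591; cell vol = 3.19² × mean(4 corners)
unit = 3.19² × 1.591 / (4×255) = 0.0158727 mm³ per gray-sum
row 0: Σ corner-gray over 10 cells = 5318  → 84.4111
row 1: Σ corner-gray over 10 cells = 5364  → 85.1413
row 2: Σ corner-gray over 10 cells = 5451  → 86.5222
row 3: Σ corner-gray over 10 cells = 5942  → 94.3157
Σ rows: total corner-gray = 22075  → 350.3903 mm³

350.390


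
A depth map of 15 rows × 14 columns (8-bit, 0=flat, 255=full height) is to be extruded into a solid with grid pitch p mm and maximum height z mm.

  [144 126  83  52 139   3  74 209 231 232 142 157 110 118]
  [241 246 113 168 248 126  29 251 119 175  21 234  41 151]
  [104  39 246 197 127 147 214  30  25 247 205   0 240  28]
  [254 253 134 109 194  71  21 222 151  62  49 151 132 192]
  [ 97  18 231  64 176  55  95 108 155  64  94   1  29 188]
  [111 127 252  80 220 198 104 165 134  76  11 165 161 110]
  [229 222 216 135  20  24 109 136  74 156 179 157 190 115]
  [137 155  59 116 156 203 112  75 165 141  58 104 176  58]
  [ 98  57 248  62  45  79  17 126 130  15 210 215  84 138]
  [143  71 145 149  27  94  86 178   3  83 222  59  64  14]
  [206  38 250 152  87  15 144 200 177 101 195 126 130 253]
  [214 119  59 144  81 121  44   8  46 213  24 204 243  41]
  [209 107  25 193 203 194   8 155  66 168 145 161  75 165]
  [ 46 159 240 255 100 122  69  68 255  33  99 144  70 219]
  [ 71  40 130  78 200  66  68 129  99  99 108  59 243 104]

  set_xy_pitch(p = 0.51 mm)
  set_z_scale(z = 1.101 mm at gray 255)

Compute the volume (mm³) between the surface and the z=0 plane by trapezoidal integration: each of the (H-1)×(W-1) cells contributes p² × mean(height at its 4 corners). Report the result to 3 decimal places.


height_mm = gray/255 × 1.101; cell vol = 0.51² × mean(4 corners)
unit = 0.51² × 1.101 / (4×255) = 0.000280755 mm³ per gray-sum
row 0: Σ corner-gray over 13 cells = 7312  → 2.0529
row 1: Σ corner-gray over 13 cells = 7500  → 2.1057
row 2: Σ corner-gray over 13 cells = 7110  → 1.9962
row 3: Σ corner-gray over 13 cells = 6009  → 1.6871
row 4: Σ corner-gray over 13 cells = 6072  → 1.7047
row 5: Σ corner-gray over 13 cells = 7187  → 2.0178
row 6: Σ corner-gray over 13 cells = 6815  → 1.9133
row 7: Σ corner-gray over 13 cells = 6047  → 1.6977
row 8: Σ corner-gray over 13 cells = 5331  → 1.4967
row 9: Σ corner-gray over 13 cells = 6208  → 1.7429
row 10: Σ corner-gray over 13 cells = 6556  → 1.8406
row 11: Σ corner-gray over 13 cells = 6241  → 1.7522
row 12: Σ corner-gray over 13 cells = 6867  → 1.9279
row 13: Σ corner-gray over 13 cells = 6306  → 1.7704
Σ rows: total corner-gray = 91561  → 25.7062 mm³

25.706


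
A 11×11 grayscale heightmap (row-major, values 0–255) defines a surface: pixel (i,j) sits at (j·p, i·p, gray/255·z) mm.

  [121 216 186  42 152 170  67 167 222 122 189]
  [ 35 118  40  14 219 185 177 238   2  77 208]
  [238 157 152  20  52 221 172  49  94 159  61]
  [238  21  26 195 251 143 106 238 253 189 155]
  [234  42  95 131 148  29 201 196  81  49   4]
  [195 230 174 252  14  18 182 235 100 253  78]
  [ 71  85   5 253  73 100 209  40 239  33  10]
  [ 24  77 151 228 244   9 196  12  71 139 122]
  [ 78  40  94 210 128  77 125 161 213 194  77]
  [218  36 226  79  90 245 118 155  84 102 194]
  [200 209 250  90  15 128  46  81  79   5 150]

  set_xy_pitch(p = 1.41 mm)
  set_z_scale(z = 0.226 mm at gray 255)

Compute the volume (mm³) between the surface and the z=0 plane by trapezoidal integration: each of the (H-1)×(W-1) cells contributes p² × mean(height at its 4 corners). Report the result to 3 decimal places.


22.814

height_mm = gray/255 × 0.226; cell vol = 1.41² × mean(4 corners)
unit = 1.41² × 0.226 / (4×255) = 0.000440501 mm³ per gray-sum
row 0: Σ corner-gray over 10 cells = 5381  → 2.3703
row 1: Σ corner-gray over 10 cells = 4834  → 2.1294
row 2: Σ corner-gray over 10 cells = 5688  → 2.5056
row 3: Σ corner-gray over 10 cells = 5419  → 2.3871
row 4: Σ corner-gray over 10 cells = 5371  → 2.3659
row 5: Σ corner-gray over 10 cells = 5344  → 2.3540
row 6: Σ corner-gray over 10 cells = 4555  → 2.0065
row 7: Σ corner-gray over 10 cells = 5039  → 2.2197
row 8: Σ corner-gray over 10 cells = 5321  → 2.3439
row 9: Σ corner-gray over 10 cells = 4838  → 2.1311
Σ rows: total corner-gray = 51790  → 22.8135 mm³


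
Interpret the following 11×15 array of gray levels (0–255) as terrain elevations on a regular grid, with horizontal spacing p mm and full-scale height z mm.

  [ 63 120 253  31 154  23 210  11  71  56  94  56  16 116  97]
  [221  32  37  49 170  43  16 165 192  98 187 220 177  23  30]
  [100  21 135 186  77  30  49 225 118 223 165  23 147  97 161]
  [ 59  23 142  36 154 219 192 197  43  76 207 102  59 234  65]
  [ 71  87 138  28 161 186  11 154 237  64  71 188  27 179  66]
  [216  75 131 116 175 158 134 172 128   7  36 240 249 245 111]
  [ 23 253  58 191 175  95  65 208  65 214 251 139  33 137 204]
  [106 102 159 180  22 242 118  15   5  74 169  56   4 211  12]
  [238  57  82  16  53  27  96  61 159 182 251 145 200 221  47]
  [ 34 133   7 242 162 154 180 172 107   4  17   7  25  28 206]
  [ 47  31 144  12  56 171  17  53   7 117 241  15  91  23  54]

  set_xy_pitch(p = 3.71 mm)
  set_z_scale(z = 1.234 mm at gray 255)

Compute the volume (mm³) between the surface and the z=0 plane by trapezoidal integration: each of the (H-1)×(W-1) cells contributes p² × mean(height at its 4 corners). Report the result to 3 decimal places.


height_mm = gray/255 × 1.234; cell vol = 3.71² × mean(4 corners)
unit = 3.71² × 1.234 / (4×255) = 0.0166519 mm³ per gray-sum
row 0: Σ corner-gray over 14 cells = 5651  → 94.0997
row 1: Σ corner-gray over 14 cells = 6322  → 105.2731
row 2: Σ corner-gray over 14 cells = 6745  → 112.3168
row 3: Σ corner-gray over 14 cells = 6691  → 111.4176
row 4: Σ corner-gray over 14 cells = 7258  → 120.8592
row 5: Σ corner-gray over 14 cells = 8054  → 134.1141
row 6: Σ corner-gray over 14 cells = 6827  → 113.6823
row 7: Σ corner-gray over 14 cells = 6217  → 103.5246
row 8: Σ corner-gray over 14 cells = 6101  → 101.5930
row 9: Σ corner-gray over 14 cells = 4773  → 79.4793
Σ rows: total corner-gray = 64639  → 1076.3597 mm³

1076.360


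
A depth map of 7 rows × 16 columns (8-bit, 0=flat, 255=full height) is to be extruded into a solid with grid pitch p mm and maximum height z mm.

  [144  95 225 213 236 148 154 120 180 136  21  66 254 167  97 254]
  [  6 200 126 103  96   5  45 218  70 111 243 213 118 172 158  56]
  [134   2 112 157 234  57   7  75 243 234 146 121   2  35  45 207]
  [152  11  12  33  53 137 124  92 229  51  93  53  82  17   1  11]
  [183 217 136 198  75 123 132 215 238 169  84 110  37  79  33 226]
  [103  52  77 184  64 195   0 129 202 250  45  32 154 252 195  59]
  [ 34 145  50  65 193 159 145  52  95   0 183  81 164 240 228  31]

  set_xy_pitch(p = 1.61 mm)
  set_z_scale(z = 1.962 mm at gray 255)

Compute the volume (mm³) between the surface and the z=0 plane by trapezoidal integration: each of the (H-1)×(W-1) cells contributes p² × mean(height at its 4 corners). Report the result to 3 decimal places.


height_mm = gray/255 × 1.962; cell vol = 1.61² × mean(4 corners)
unit = 1.61² × 1.962 / (4×255) = 0.00498598 mm³ per gray-sum
row 0: Σ corner-gray over 15 cells = 8440  → 42.0817
row 1: Σ corner-gray over 15 cells = 7099  → 35.3955
row 2: Σ corner-gray over 15 cells = 5420  → 27.0240
row 3: Σ corner-gray over 15 cells = 6240  → 31.1125
row 4: Σ corner-gray over 15 cells = 7925  → 39.5139
row 5: Σ corner-gray over 15 cells = 7489  → 37.3400
Σ rows: total corner-gray = 42613  → 212.4676 mm³

212.468


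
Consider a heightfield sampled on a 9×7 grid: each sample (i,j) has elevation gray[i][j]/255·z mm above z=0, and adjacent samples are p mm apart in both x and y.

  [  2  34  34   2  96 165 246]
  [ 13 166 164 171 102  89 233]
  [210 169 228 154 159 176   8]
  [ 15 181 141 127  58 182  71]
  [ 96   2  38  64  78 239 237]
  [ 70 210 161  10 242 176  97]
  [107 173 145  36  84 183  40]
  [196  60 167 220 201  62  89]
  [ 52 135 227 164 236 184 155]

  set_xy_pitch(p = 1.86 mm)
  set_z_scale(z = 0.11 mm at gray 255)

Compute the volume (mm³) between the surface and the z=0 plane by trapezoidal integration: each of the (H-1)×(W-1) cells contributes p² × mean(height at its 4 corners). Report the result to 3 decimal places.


height_mm = gray/255 × 0.11; cell vol = 1.86² × mean(4 corners)
unit = 1.86² × 0.11 / (4×255) = 0.000373094 mm³ per gray-sum
row 0: Σ corner-gray over 6 cells = 2540  → 0.9477
row 1: Σ corner-gray over 6 cells = 3620  → 1.3506
row 2: Σ corner-gray over 6 cells = 3454  → 1.2887
row 3: Σ corner-gray over 6 cells = 2639  → 0.9846
row 4: Σ corner-gray over 6 cells = 2940  → 1.0969
row 5: Σ corner-gray over 6 cells = 3154  → 1.1767
row 6: Σ corner-gray over 6 cells = 3094  → 1.1544
row 7: Σ corner-gray over 6 cells = 3804  → 1.4193
Σ rows: total corner-gray = 25245  → 9.4188 mm³

9.419


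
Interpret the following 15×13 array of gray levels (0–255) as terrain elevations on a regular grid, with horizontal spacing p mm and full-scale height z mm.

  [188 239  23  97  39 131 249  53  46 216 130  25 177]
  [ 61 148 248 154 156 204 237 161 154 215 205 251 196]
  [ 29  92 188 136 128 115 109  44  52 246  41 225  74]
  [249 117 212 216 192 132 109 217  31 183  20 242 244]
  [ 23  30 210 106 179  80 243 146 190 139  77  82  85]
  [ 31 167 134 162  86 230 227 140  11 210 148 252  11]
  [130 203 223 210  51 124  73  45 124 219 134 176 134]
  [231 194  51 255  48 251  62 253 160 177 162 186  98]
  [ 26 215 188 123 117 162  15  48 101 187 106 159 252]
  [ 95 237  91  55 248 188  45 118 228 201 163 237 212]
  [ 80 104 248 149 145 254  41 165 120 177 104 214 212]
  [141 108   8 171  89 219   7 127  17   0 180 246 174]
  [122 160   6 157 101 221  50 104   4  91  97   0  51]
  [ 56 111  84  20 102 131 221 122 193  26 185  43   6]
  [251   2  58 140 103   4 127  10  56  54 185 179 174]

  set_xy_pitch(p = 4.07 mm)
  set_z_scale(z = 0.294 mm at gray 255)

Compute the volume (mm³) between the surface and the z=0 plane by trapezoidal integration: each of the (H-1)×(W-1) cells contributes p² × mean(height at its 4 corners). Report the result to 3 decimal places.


height_mm = gray/255 × 0.294; cell vol = 4.07² × mean(4 corners)
unit = 4.07² × 0.294 / (4×255) = 0.00477459 mm³ per gray-sum
row 0: Σ corner-gray over 12 cells = 7384  → 35.2556
row 1: Σ corner-gray over 12 cells = 7378  → 35.2269
row 2: Σ corner-gray over 12 cells = 6690  → 31.9420
row 3: Σ corner-gray over 12 cells = 6907  → 32.9781
row 4: Σ corner-gray over 12 cells = 6648  → 31.7415
row 5: Σ corner-gray over 12 cells = 7004  → 33.4412
row 6: Σ corner-gray over 12 cells = 7355  → 35.1171
row 7: Σ corner-gray over 12 cells = 7047  → 33.6465
row 8: Σ corner-gray over 12 cells = 7049  → 33.6561
row 9: Σ corner-gray over 12 cells = 7663  → 36.5877
row 10: Σ corner-gray over 12 cells = 6393  → 30.5239
row 11: Σ corner-gray over 12 cells = 4814  → 22.9849
row 12: Σ corner-gray over 12 cells = 4693  → 22.4071
row 13: Σ corner-gray over 12 cells = 4799  → 22.9133
Σ rows: total corner-gray = 91824  → 438.4218 mm³

438.422


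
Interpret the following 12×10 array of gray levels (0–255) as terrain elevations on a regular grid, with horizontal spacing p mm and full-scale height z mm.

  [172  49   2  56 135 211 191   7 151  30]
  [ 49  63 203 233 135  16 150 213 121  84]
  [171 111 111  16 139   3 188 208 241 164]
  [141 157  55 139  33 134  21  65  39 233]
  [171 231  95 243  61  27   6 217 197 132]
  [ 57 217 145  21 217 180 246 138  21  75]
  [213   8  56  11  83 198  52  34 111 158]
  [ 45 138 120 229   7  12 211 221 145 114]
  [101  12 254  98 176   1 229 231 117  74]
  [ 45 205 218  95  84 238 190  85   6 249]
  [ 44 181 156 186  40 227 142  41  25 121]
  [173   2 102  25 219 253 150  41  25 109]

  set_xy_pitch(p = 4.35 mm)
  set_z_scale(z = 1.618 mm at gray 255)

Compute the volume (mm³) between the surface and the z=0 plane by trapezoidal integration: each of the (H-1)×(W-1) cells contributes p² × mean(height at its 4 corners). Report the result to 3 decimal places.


1450.387

height_mm = gray/255 × 1.618; cell vol = 4.35² × mean(4 corners)
unit = 4.35² × 1.618 / (4×255) = 0.0300163 mm³ per gray-sum
row 0: Σ corner-gray over 9 cells = 4207  → 126.2785
row 1: Σ corner-gray over 9 cells = 4770  → 143.1777
row 2: Σ corner-gray over 9 cells = 4029  → 120.9356
row 3: Σ corner-gray over 9 cells = 4117  → 123.5770
row 4: Σ corner-gray over 9 cells = 4959  → 148.8507
row 5: Σ corner-gray over 9 cells = 3979  → 119.4348
row 6: Σ corner-gray over 9 cells = 3802  → 114.1219
row 7: Σ corner-gray over 9 cells = 4736  → 142.1571
row 8: Σ corner-gray over 9 cells = 4947  → 148.4905
row 9: Σ corner-gray over 9 cells = 4697  → 140.9865
row 10: Σ corner-gray over 9 cells = 4077  → 122.3764
Σ rows: total corner-gray = 48320  → 1450.3866 mm³


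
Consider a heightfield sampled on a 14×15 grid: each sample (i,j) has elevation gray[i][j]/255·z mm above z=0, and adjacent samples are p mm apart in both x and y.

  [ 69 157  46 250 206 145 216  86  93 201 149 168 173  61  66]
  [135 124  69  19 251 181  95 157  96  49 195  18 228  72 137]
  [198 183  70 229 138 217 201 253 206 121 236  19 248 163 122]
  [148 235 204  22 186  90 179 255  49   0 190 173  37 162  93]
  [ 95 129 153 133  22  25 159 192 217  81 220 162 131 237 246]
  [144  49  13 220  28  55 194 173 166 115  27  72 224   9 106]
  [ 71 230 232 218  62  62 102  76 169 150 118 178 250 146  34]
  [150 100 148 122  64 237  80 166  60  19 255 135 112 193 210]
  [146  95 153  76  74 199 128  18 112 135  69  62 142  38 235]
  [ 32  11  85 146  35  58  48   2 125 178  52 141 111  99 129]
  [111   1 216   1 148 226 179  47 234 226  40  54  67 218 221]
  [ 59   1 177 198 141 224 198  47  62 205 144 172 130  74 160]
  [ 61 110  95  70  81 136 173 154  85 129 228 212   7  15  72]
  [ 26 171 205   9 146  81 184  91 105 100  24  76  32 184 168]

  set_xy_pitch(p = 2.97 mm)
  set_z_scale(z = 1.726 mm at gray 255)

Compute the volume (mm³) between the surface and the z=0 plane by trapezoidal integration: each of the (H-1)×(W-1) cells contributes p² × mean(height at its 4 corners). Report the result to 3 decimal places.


1381.956

height_mm = gray/255 × 1.726; cell vol = 2.97² × mean(4 corners)
unit = 2.97² × 1.726 / (4×255) = 0.0149263 mm³ per gray-sum
row 0: Σ corner-gray over 14 cells = 7417  → 110.7087
row 1: Σ corner-gray over 14 cells = 8268  → 123.4110
row 2: Σ corner-gray over 14 cells = 8693  → 129.7547
row 3: Σ corner-gray over 14 cells = 7868  → 117.4405
row 4: Σ corner-gray over 14 cells = 7003  → 104.5292
row 5: Σ corner-gray over 14 cells = 7031  → 104.9471
row 6: Σ corner-gray over 14 cells = 7833  → 116.9181
row 7: Σ corner-gray over 14 cells = 6725  → 100.3797
row 8: Σ corner-gray over 14 cells = 5326  → 79.4977
row 9: Σ corner-gray over 14 cells = 5989  → 89.3939
row 10: Σ corner-gray over 14 cells = 7411  → 110.6192
row 11: Σ corner-gray over 14 cells = 6888  → 102.8127
row 12: Σ corner-gray over 14 cells = 6133  → 91.5433
Σ rows: total corner-gray = 92585  → 1381.9558 mm³
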